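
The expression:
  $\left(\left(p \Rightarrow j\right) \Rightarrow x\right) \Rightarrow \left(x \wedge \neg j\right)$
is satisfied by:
  {p: False, j: False, x: False}
  {x: True, p: False, j: False}
  {x: True, p: True, j: False}
  {j: True, p: False, x: False}
  {j: True, p: True, x: False}


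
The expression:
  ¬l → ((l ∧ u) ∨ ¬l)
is always true.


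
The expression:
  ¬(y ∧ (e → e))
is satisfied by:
  {y: False}


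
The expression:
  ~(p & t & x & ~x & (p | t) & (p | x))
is always true.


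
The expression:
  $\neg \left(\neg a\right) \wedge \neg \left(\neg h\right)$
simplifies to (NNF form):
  $a \wedge h$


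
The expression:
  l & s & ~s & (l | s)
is never true.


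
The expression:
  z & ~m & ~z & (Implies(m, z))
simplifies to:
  False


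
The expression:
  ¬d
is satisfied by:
  {d: False}


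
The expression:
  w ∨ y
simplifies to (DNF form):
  w ∨ y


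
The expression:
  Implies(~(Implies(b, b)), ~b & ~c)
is always true.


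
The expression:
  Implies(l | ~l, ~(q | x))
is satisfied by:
  {q: False, x: False}


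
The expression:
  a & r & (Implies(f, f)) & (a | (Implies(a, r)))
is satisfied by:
  {r: True, a: True}


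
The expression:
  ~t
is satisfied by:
  {t: False}


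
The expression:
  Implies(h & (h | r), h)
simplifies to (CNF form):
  True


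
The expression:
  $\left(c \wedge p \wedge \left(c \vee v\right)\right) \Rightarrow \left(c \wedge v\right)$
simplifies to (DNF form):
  $v \vee \neg c \vee \neg p$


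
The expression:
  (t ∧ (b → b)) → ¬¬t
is always true.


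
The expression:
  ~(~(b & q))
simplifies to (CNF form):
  b & q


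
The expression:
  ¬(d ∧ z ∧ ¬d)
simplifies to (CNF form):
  True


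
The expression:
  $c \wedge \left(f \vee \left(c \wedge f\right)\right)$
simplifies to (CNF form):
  $c \wedge f$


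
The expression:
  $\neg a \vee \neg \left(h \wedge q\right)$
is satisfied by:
  {h: False, q: False, a: False}
  {a: True, h: False, q: False}
  {q: True, h: False, a: False}
  {a: True, q: True, h: False}
  {h: True, a: False, q: False}
  {a: True, h: True, q: False}
  {q: True, h: True, a: False}


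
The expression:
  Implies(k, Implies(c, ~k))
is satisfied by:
  {k: False, c: False}
  {c: True, k: False}
  {k: True, c: False}


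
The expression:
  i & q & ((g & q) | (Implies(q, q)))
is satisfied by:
  {i: True, q: True}


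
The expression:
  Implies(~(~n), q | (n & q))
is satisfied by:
  {q: True, n: False}
  {n: False, q: False}
  {n: True, q: True}


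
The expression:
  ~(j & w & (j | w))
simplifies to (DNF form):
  ~j | ~w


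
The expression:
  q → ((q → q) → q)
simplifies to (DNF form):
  True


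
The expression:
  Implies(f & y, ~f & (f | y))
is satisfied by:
  {y: False, f: False}
  {f: True, y: False}
  {y: True, f: False}


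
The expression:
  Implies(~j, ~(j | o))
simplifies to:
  j | ~o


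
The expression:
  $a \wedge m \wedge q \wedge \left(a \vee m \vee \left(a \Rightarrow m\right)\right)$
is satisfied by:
  {a: True, m: True, q: True}


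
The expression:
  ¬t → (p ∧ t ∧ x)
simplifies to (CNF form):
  t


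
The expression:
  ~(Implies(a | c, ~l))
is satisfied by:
  {a: True, c: True, l: True}
  {a: True, l: True, c: False}
  {c: True, l: True, a: False}


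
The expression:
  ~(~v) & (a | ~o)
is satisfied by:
  {a: True, v: True, o: False}
  {v: True, o: False, a: False}
  {a: True, o: True, v: True}


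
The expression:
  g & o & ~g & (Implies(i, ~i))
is never true.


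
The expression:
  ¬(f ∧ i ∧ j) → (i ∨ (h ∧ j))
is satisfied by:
  {i: True, h: True, j: True}
  {i: True, h: True, j: False}
  {i: True, j: True, h: False}
  {i: True, j: False, h: False}
  {h: True, j: True, i: False}


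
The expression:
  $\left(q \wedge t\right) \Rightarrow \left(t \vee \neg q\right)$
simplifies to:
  $\text{True}$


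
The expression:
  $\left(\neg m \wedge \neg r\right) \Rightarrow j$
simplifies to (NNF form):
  $j \vee m \vee r$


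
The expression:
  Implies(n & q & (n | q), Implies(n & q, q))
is always true.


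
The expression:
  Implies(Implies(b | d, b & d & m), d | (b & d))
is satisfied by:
  {b: True, d: True}
  {b: True, d: False}
  {d: True, b: False}


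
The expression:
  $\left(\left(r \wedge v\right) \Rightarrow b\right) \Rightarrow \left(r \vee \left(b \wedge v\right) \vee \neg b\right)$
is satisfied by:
  {r: True, v: True, b: False}
  {r: True, v: False, b: False}
  {v: True, r: False, b: False}
  {r: False, v: False, b: False}
  {r: True, b: True, v: True}
  {r: True, b: True, v: False}
  {b: True, v: True, r: False}


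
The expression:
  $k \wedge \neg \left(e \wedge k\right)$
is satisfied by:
  {k: True, e: False}


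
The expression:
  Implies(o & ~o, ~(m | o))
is always true.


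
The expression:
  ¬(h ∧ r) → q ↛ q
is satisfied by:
  {r: True, h: True}


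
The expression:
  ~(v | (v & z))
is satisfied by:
  {v: False}


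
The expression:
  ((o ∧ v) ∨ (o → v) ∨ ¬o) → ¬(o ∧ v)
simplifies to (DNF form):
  ¬o ∨ ¬v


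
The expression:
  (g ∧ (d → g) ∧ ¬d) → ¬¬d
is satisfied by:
  {d: True, g: False}
  {g: False, d: False}
  {g: True, d: True}


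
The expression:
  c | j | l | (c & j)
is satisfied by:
  {c: True, l: True, j: True}
  {c: True, l: True, j: False}
  {c: True, j: True, l: False}
  {c: True, j: False, l: False}
  {l: True, j: True, c: False}
  {l: True, j: False, c: False}
  {j: True, l: False, c: False}


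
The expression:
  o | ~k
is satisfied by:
  {o: True, k: False}
  {k: False, o: False}
  {k: True, o: True}


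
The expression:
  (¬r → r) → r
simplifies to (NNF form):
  True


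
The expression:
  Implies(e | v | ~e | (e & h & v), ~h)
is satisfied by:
  {h: False}


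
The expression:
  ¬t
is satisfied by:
  {t: False}


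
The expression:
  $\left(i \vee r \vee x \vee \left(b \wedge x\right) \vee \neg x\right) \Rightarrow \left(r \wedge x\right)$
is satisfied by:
  {r: True, x: True}


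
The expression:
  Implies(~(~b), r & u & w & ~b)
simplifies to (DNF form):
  ~b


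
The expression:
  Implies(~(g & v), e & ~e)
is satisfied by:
  {g: True, v: True}


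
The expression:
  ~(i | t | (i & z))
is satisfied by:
  {i: False, t: False}


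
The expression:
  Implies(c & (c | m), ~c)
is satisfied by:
  {c: False}


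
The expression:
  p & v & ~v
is never true.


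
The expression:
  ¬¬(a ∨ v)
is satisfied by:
  {a: True, v: True}
  {a: True, v: False}
  {v: True, a: False}


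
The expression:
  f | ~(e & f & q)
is always true.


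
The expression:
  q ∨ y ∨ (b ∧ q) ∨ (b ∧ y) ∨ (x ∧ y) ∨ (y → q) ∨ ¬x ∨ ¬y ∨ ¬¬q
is always true.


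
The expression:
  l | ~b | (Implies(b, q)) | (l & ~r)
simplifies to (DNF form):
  l | q | ~b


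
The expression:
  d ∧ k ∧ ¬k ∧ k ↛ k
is never true.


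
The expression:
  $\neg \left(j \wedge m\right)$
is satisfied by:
  {m: False, j: False}
  {j: True, m: False}
  {m: True, j: False}


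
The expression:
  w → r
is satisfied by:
  {r: True, w: False}
  {w: False, r: False}
  {w: True, r: True}


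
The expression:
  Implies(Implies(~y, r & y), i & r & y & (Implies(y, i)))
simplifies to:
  ~y | (i & r)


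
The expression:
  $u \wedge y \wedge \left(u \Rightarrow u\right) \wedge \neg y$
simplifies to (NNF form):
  $\text{False}$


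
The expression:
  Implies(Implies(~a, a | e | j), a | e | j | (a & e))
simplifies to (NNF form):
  True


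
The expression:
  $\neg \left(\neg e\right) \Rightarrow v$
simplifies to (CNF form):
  $v \vee \neg e$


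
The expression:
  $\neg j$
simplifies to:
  $\neg j$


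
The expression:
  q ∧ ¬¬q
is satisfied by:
  {q: True}


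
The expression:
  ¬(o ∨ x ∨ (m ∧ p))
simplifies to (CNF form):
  ¬o ∧ ¬x ∧ (¬m ∨ ¬p)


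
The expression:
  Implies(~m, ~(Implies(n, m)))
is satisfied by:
  {n: True, m: True}
  {n: True, m: False}
  {m: True, n: False}


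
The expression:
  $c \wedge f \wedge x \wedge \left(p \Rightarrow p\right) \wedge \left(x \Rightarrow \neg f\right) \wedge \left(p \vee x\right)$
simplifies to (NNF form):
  $\text{False}$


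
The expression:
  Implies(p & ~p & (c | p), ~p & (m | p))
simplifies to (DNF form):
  True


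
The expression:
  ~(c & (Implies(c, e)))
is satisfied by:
  {c: False, e: False}
  {e: True, c: False}
  {c: True, e: False}


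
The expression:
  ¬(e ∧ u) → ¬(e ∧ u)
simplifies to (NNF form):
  True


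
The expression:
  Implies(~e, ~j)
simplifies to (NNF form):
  e | ~j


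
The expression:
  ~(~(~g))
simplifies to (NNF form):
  ~g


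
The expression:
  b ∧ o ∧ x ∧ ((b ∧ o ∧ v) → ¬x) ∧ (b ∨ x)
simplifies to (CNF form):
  b ∧ o ∧ x ∧ ¬v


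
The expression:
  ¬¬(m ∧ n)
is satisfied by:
  {m: True, n: True}


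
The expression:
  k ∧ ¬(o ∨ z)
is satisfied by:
  {k: True, o: False, z: False}


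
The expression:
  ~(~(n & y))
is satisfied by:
  {y: True, n: True}


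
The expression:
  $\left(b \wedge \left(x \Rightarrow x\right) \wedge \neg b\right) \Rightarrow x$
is always true.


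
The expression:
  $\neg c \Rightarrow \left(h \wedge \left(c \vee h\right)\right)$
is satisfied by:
  {c: True, h: True}
  {c: True, h: False}
  {h: True, c: False}


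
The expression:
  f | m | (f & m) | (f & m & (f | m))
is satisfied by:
  {m: True, f: True}
  {m: True, f: False}
  {f: True, m: False}


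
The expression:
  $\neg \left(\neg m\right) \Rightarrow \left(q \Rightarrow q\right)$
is always true.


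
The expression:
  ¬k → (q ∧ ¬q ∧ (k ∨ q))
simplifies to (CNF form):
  k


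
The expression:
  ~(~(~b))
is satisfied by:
  {b: False}


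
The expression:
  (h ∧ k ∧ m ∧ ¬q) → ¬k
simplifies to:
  q ∨ ¬h ∨ ¬k ∨ ¬m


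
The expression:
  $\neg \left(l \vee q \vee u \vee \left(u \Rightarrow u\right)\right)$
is never true.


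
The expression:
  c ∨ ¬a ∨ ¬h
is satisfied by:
  {c: True, h: False, a: False}
  {h: False, a: False, c: False}
  {a: True, c: True, h: False}
  {a: True, h: False, c: False}
  {c: True, h: True, a: False}
  {h: True, c: False, a: False}
  {a: True, h: True, c: True}


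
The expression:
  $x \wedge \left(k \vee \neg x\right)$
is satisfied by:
  {x: True, k: True}


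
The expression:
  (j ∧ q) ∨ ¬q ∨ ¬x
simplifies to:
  j ∨ ¬q ∨ ¬x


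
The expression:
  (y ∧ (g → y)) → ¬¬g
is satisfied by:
  {g: True, y: False}
  {y: False, g: False}
  {y: True, g: True}


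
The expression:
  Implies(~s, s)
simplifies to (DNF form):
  s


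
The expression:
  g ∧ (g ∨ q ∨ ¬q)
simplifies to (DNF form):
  g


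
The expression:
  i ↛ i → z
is always true.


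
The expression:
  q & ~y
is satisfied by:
  {q: True, y: False}


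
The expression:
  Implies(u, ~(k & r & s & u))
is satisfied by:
  {s: False, k: False, u: False, r: False}
  {r: True, s: False, k: False, u: False}
  {u: True, s: False, k: False, r: False}
  {r: True, u: True, s: False, k: False}
  {k: True, r: False, s: False, u: False}
  {r: True, k: True, s: False, u: False}
  {u: True, k: True, r: False, s: False}
  {r: True, u: True, k: True, s: False}
  {s: True, u: False, k: False, r: False}
  {r: True, s: True, u: False, k: False}
  {u: True, s: True, r: False, k: False}
  {r: True, u: True, s: True, k: False}
  {k: True, s: True, u: False, r: False}
  {r: True, k: True, s: True, u: False}
  {u: True, k: True, s: True, r: False}


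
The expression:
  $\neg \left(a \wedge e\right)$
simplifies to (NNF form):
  $\neg a \vee \neg e$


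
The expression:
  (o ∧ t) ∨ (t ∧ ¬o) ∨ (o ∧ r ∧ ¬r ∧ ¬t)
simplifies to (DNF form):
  t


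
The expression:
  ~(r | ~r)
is never true.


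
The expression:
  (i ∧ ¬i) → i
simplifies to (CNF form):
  True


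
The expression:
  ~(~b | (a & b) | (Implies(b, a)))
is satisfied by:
  {b: True, a: False}


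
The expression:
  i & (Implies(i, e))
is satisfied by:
  {i: True, e: True}


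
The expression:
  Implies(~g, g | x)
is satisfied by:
  {x: True, g: True}
  {x: True, g: False}
  {g: True, x: False}


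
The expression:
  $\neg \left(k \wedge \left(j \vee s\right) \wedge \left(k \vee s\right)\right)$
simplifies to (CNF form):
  $\left(\neg j \vee \neg k\right) \wedge \left(\neg k \vee \neg s\right)$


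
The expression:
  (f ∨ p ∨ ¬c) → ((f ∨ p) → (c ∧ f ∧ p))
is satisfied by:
  {c: True, p: False, f: False}
  {c: False, p: False, f: False}
  {f: True, p: True, c: True}


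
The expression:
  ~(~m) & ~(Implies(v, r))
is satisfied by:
  {m: True, v: True, r: False}


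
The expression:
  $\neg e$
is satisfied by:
  {e: False}


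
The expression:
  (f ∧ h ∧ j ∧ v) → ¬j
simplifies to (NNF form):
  ¬f ∨ ¬h ∨ ¬j ∨ ¬v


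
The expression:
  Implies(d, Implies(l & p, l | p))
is always true.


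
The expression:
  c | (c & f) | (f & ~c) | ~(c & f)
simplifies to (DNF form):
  True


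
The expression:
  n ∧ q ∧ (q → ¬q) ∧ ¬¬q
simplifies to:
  False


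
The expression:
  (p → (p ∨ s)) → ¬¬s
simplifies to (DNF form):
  s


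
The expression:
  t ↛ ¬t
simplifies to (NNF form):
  t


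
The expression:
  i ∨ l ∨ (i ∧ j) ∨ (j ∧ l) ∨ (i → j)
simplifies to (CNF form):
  True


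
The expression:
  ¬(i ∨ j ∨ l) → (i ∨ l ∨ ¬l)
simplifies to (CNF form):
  True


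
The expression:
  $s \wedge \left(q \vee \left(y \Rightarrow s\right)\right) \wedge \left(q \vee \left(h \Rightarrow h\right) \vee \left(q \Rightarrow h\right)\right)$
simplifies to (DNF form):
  $s$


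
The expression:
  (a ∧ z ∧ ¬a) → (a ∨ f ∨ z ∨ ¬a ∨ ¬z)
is always true.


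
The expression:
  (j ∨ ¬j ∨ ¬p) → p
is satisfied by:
  {p: True}


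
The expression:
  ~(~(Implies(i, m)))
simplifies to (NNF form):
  m | ~i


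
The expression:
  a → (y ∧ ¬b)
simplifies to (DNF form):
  (y ∧ ¬b) ∨ ¬a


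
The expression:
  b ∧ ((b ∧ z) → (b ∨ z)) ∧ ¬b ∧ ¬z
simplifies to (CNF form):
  False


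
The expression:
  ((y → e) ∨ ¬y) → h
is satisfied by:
  {h: True, y: True, e: False}
  {h: True, y: False, e: False}
  {h: True, e: True, y: True}
  {h: True, e: True, y: False}
  {y: True, e: False, h: False}


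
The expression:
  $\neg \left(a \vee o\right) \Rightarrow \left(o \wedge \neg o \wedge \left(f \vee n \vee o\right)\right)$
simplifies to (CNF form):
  $a \vee o$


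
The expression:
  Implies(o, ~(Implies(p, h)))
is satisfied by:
  {p: True, h: False, o: False}
  {h: False, o: False, p: False}
  {p: True, h: True, o: False}
  {h: True, p: False, o: False}
  {o: True, p: True, h: False}


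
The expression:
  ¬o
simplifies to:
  ¬o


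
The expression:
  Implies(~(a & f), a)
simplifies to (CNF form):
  a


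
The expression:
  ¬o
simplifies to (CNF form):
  ¬o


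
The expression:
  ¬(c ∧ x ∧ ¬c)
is always true.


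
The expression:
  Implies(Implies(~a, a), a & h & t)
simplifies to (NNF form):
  ~a | (h & t)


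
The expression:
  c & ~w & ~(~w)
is never true.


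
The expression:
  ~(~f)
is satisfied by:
  {f: True}


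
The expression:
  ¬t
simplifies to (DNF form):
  ¬t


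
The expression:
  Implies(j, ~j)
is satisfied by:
  {j: False}


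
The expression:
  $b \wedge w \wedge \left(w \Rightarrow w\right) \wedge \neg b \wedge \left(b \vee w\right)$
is never true.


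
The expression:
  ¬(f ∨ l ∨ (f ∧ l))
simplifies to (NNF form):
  ¬f ∧ ¬l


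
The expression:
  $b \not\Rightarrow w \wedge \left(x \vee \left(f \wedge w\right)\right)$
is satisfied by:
  {b: True, x: True, w: False}


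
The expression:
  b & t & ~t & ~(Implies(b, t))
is never true.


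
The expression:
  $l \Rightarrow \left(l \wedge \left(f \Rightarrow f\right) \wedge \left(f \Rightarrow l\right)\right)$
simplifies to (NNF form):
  $\text{True}$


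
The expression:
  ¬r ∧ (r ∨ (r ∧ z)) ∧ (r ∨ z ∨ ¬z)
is never true.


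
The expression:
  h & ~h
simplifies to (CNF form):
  False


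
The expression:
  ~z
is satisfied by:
  {z: False}


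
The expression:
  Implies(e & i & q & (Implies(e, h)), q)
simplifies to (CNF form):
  True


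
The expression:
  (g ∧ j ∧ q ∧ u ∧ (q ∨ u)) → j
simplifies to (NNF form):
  True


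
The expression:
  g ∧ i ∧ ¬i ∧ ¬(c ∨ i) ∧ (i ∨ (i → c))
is never true.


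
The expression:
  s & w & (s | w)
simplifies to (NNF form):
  s & w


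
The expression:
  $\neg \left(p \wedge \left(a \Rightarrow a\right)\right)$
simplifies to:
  $\neg p$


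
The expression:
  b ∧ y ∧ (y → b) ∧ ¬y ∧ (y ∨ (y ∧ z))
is never true.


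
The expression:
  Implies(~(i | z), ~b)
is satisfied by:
  {i: True, z: True, b: False}
  {i: True, z: False, b: False}
  {z: True, i: False, b: False}
  {i: False, z: False, b: False}
  {i: True, b: True, z: True}
  {i: True, b: True, z: False}
  {b: True, z: True, i: False}


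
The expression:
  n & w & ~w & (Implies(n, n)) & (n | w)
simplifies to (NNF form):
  False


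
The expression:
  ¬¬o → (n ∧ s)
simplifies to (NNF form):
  (n ∧ s) ∨ ¬o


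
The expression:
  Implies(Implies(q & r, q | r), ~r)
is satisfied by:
  {r: False}


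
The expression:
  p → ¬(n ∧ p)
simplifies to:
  ¬n ∨ ¬p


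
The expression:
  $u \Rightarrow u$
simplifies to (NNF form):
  $\text{True}$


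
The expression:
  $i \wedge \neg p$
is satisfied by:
  {i: True, p: False}


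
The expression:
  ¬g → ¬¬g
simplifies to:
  g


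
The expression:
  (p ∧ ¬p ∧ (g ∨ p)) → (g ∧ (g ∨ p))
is always true.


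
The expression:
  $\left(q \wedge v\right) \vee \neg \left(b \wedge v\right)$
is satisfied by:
  {q: True, v: False, b: False}
  {v: False, b: False, q: False}
  {b: True, q: True, v: False}
  {b: True, v: False, q: False}
  {q: True, v: True, b: False}
  {v: True, q: False, b: False}
  {b: True, v: True, q: True}


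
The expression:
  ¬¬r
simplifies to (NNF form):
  r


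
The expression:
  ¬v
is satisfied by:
  {v: False}


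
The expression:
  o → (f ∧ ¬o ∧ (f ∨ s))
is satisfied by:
  {o: False}


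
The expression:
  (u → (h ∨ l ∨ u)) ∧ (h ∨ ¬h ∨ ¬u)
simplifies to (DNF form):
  True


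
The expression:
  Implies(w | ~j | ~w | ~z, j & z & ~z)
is never true.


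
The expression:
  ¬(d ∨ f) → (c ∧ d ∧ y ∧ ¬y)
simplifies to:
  d ∨ f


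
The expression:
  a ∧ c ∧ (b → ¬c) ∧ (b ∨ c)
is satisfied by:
  {a: True, c: True, b: False}


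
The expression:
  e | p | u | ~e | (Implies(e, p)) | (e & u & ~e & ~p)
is always true.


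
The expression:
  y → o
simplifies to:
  o ∨ ¬y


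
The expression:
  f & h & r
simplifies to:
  f & h & r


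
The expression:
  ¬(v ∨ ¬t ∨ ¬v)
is never true.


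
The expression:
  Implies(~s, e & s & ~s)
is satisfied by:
  {s: True}


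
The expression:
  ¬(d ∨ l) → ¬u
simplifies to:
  d ∨ l ∨ ¬u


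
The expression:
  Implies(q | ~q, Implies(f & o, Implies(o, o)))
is always true.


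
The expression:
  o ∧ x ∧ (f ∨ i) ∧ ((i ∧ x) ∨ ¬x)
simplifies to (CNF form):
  i ∧ o ∧ x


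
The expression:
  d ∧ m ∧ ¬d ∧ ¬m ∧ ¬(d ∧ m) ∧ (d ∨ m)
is never true.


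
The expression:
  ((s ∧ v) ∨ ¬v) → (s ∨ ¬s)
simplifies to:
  True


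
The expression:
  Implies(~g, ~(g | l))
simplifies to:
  g | ~l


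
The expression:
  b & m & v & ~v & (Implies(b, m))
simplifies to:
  False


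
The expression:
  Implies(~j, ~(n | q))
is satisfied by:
  {j: True, n: False, q: False}
  {q: True, j: True, n: False}
  {j: True, n: True, q: False}
  {q: True, j: True, n: True}
  {q: False, n: False, j: False}


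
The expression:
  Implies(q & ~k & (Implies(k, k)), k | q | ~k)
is always true.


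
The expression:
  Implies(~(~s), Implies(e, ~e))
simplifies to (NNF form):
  ~e | ~s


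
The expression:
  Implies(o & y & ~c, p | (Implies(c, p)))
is always true.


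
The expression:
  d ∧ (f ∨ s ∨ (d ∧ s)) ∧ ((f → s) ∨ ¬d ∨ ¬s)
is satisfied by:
  {s: True, f: True, d: True}
  {s: True, d: True, f: False}
  {f: True, d: True, s: False}


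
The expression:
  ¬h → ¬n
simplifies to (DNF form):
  h ∨ ¬n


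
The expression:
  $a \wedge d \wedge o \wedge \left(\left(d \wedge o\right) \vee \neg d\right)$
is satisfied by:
  {a: True, d: True, o: True}


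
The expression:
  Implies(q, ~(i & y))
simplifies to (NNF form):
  ~i | ~q | ~y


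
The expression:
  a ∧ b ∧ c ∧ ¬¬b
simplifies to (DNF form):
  a ∧ b ∧ c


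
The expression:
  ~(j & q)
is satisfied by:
  {q: False, j: False}
  {j: True, q: False}
  {q: True, j: False}


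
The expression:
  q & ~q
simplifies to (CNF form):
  False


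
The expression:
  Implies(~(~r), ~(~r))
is always true.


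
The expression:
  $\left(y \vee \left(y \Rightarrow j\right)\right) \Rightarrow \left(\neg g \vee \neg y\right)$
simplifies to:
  $\neg g \vee \neg y$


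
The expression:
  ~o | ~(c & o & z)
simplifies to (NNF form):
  ~c | ~o | ~z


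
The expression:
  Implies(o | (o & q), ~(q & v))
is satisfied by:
  {o: False, v: False, q: False}
  {q: True, o: False, v: False}
  {v: True, o: False, q: False}
  {q: True, v: True, o: False}
  {o: True, q: False, v: False}
  {q: True, o: True, v: False}
  {v: True, o: True, q: False}


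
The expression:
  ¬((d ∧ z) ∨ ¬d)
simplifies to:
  d ∧ ¬z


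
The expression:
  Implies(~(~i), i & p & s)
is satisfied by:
  {p: True, s: True, i: False}
  {p: True, s: False, i: False}
  {s: True, p: False, i: False}
  {p: False, s: False, i: False}
  {i: True, p: True, s: True}


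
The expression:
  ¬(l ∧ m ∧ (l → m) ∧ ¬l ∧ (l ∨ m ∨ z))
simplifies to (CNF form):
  True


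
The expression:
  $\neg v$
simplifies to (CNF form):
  $\neg v$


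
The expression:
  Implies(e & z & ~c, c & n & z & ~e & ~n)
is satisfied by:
  {c: True, e: False, z: False}
  {e: False, z: False, c: False}
  {c: True, z: True, e: False}
  {z: True, e: False, c: False}
  {c: True, e: True, z: False}
  {e: True, c: False, z: False}
  {c: True, z: True, e: True}


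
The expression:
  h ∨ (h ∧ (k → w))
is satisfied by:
  {h: True}


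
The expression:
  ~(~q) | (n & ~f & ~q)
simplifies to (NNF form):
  q | (n & ~f)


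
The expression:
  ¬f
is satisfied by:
  {f: False}


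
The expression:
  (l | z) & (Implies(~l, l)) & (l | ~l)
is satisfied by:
  {l: True}


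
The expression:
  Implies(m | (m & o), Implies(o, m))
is always true.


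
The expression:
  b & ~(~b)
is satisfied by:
  {b: True}


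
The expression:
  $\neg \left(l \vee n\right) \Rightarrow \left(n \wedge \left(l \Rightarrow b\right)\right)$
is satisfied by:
  {n: True, l: True}
  {n: True, l: False}
  {l: True, n: False}


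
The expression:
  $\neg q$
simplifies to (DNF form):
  $\neg q$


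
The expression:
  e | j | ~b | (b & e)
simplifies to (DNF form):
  e | j | ~b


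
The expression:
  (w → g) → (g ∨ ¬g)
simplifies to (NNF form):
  True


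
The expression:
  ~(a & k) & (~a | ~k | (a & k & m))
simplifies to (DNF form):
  ~a | ~k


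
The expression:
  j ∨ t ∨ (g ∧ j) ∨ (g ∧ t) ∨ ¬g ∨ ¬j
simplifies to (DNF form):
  True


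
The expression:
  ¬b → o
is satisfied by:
  {b: True, o: True}
  {b: True, o: False}
  {o: True, b: False}


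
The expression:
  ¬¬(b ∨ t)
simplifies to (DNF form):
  b ∨ t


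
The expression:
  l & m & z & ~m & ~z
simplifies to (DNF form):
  False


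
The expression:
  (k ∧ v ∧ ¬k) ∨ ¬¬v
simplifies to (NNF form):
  v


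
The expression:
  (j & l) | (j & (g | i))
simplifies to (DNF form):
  (g & j) | (i & j) | (j & l)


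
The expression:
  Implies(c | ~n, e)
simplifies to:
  e | (n & ~c)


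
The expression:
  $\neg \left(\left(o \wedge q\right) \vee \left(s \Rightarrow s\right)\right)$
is never true.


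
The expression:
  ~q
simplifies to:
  ~q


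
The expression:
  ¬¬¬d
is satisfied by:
  {d: False}


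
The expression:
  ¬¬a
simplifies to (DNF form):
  a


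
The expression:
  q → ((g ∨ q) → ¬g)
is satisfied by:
  {g: False, q: False}
  {q: True, g: False}
  {g: True, q: False}


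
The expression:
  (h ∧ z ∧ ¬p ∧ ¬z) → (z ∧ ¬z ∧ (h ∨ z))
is always true.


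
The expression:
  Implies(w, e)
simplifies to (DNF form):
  e | ~w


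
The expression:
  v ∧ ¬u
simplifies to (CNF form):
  v ∧ ¬u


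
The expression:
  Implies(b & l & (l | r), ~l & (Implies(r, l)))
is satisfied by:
  {l: False, b: False}
  {b: True, l: False}
  {l: True, b: False}


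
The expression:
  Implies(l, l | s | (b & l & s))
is always true.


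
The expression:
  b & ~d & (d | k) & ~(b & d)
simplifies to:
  b & k & ~d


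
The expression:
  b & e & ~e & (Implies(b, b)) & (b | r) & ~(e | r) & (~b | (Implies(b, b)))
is never true.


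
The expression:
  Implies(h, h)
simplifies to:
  True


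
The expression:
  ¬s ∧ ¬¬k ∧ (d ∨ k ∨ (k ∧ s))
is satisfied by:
  {k: True, s: False}


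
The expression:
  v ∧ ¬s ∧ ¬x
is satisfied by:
  {v: True, x: False, s: False}


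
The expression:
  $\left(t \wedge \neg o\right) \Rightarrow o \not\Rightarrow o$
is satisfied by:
  {o: True, t: False}
  {t: False, o: False}
  {t: True, o: True}


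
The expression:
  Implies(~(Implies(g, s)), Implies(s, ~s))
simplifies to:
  True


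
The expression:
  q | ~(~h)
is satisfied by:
  {q: True, h: True}
  {q: True, h: False}
  {h: True, q: False}


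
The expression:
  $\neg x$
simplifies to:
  $\neg x$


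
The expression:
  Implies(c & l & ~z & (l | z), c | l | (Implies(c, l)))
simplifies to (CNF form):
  True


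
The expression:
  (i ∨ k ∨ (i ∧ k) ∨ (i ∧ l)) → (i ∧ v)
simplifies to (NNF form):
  (i ∧ v) ∨ (¬i ∧ ¬k)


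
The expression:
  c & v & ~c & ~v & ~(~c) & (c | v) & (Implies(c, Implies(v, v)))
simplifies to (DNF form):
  False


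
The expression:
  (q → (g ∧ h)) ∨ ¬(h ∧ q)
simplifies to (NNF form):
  g ∨ ¬h ∨ ¬q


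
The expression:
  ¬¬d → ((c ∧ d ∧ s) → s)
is always true.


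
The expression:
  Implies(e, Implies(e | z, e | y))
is always true.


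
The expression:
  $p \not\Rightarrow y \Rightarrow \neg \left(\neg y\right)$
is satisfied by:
  {y: True, p: False}
  {p: False, y: False}
  {p: True, y: True}


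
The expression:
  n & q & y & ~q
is never true.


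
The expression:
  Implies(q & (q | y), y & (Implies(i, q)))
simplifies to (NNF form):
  y | ~q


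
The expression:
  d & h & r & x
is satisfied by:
  {r: True, h: True, d: True, x: True}


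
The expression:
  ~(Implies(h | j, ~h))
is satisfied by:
  {h: True}


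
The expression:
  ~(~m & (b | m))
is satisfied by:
  {m: True, b: False}
  {b: False, m: False}
  {b: True, m: True}


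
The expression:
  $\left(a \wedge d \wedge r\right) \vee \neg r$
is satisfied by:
  {a: True, d: True, r: False}
  {a: True, d: False, r: False}
  {d: True, a: False, r: False}
  {a: False, d: False, r: False}
  {r: True, a: True, d: True}


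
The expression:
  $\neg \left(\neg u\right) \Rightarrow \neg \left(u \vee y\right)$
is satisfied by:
  {u: False}


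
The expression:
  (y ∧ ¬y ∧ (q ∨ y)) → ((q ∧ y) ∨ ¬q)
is always true.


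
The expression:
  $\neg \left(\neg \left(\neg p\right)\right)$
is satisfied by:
  {p: False}


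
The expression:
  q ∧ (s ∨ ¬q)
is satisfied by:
  {s: True, q: True}


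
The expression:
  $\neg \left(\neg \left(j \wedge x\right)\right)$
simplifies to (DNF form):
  $j \wedge x$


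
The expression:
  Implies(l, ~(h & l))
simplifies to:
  ~h | ~l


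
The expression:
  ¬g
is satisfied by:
  {g: False}


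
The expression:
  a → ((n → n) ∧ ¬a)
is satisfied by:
  {a: False}


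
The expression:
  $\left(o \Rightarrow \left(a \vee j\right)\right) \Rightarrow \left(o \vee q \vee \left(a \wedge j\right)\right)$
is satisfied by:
  {j: True, q: True, o: True, a: True}
  {j: True, q: True, o: True, a: False}
  {q: True, o: True, a: True, j: False}
  {q: True, o: True, a: False, j: False}
  {j: True, q: True, a: True, o: False}
  {j: True, q: True, a: False, o: False}
  {q: True, a: True, o: False, j: False}
  {q: True, a: False, o: False, j: False}
  {j: True, o: True, a: True, q: False}
  {j: True, o: True, a: False, q: False}
  {o: True, a: True, q: False, j: False}
  {o: True, q: False, a: False, j: False}
  {j: True, a: True, q: False, o: False}


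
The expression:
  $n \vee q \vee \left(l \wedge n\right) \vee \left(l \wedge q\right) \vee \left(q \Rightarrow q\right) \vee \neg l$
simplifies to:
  $\text{True}$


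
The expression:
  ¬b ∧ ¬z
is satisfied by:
  {z: False, b: False}


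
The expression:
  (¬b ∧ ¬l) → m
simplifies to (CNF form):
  b ∨ l ∨ m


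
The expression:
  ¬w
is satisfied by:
  {w: False}


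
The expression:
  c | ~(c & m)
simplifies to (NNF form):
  True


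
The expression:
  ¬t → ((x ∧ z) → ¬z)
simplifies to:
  t ∨ ¬x ∨ ¬z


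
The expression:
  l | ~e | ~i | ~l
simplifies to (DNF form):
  True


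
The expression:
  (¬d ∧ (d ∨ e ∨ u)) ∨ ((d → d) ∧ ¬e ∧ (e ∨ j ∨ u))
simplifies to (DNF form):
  (e ∧ ¬d) ∨ (j ∧ ¬e) ∨ (u ∧ ¬e)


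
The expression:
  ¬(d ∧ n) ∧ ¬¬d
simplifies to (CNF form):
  d ∧ ¬n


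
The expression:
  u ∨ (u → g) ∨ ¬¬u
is always true.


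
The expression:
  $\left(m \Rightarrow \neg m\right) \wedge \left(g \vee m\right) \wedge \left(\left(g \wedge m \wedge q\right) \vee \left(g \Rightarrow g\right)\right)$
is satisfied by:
  {g: True, m: False}


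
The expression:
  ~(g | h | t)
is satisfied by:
  {h: False, g: False, t: False}


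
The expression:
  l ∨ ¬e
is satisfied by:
  {l: True, e: False}
  {e: False, l: False}
  {e: True, l: True}


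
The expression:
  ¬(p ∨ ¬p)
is never true.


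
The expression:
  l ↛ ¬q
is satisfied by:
  {q: True, l: True}


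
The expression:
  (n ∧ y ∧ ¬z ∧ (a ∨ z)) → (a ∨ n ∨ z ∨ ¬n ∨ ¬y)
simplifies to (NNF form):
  True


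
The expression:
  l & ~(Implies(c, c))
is never true.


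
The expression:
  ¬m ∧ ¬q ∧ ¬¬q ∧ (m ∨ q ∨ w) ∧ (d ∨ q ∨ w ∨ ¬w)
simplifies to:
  False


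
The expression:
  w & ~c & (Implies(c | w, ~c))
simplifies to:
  w & ~c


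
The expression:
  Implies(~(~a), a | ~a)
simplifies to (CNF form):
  True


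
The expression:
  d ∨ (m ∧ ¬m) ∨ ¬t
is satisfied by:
  {d: True, t: False}
  {t: False, d: False}
  {t: True, d: True}


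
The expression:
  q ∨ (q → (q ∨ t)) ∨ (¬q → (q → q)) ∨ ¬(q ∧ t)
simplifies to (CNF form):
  True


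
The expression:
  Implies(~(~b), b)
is always true.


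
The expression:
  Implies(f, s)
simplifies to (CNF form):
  s | ~f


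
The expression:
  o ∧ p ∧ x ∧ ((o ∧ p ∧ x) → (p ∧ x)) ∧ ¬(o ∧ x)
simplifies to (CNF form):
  False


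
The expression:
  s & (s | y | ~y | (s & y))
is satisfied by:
  {s: True}


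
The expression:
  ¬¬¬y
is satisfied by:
  {y: False}


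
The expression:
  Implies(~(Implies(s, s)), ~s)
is always true.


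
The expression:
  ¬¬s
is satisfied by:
  {s: True}


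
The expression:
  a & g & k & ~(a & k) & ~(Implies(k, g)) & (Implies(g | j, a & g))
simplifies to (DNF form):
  False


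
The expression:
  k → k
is always true.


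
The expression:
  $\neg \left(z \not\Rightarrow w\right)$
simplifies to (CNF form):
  $w \vee \neg z$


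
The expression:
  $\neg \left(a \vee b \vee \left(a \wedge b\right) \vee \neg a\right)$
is never true.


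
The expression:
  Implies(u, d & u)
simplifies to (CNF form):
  d | ~u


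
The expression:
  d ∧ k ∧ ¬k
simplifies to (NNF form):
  False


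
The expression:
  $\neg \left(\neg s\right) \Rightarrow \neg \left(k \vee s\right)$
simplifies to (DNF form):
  $\neg s$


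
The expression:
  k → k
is always true.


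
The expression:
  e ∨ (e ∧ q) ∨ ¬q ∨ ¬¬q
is always true.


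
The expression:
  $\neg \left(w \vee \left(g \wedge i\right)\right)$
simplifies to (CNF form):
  $\neg w \wedge \left(\neg g \vee \neg i\right)$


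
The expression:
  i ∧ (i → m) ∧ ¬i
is never true.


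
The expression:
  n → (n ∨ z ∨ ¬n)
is always true.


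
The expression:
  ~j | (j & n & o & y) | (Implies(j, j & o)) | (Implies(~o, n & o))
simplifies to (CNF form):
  o | ~j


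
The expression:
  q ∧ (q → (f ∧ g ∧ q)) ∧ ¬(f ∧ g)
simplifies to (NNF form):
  False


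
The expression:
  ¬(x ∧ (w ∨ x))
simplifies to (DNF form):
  ¬x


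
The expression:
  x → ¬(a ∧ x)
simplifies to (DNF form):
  ¬a ∨ ¬x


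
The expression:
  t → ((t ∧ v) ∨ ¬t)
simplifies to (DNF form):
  v ∨ ¬t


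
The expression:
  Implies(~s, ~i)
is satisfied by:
  {s: True, i: False}
  {i: False, s: False}
  {i: True, s: True}


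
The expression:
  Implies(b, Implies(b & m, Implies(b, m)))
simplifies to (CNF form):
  True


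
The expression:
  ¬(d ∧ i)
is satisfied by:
  {d: False, i: False}
  {i: True, d: False}
  {d: True, i: False}


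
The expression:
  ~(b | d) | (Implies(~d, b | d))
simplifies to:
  True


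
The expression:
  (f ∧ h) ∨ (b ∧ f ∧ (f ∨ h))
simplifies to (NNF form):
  f ∧ (b ∨ h)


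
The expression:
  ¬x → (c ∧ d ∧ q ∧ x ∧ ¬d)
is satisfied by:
  {x: True}


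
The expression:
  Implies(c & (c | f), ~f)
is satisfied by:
  {c: False, f: False}
  {f: True, c: False}
  {c: True, f: False}


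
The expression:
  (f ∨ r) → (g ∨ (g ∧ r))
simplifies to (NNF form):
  g ∨ (¬f ∧ ¬r)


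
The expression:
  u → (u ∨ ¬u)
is always true.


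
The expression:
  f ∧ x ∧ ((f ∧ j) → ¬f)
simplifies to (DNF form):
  f ∧ x ∧ ¬j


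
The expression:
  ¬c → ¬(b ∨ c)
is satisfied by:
  {c: True, b: False}
  {b: False, c: False}
  {b: True, c: True}


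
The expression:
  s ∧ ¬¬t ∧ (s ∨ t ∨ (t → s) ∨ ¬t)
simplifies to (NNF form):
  s ∧ t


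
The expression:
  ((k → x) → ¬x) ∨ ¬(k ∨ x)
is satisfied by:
  {x: False}


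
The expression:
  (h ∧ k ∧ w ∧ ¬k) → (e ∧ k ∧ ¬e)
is always true.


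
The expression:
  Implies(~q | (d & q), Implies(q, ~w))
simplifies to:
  ~d | ~q | ~w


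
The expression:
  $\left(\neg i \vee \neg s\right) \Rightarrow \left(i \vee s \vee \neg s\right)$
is always true.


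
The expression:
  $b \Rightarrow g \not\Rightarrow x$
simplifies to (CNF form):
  $\left(g \vee \neg b\right) \wedge \left(\neg b \vee \neg x\right)$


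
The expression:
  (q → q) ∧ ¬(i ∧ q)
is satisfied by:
  {q: False, i: False}
  {i: True, q: False}
  {q: True, i: False}


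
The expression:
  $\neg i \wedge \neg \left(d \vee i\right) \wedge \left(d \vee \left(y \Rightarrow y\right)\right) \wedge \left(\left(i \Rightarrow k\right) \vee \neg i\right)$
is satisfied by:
  {d: False, i: False}


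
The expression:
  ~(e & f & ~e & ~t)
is always true.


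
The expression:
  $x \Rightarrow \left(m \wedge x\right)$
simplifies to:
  $m \vee \neg x$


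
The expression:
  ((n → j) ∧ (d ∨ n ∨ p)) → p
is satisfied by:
  {p: True, j: False, d: False, n: False}
  {n: True, p: True, j: False, d: False}
  {d: True, p: True, j: False, n: False}
  {n: True, d: True, p: True, j: False}
  {p: True, j: True, n: False, d: False}
  {n: True, p: True, j: True, d: False}
  {d: True, p: True, j: True, n: False}
  {n: True, d: True, p: True, j: True}
  {d: False, j: False, p: False, n: False}
  {n: True, d: False, j: False, p: False}
  {n: True, d: True, j: False, p: False}
  {j: True, n: False, p: False, d: False}


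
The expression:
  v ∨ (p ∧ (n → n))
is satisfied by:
  {v: True, p: True}
  {v: True, p: False}
  {p: True, v: False}


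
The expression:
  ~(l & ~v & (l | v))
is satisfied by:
  {v: True, l: False}
  {l: False, v: False}
  {l: True, v: True}


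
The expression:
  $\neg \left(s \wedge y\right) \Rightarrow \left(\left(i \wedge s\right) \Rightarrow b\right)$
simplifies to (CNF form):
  $b \vee y \vee \neg i \vee \neg s$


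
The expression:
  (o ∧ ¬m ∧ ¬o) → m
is always true.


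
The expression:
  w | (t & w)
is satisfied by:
  {w: True}


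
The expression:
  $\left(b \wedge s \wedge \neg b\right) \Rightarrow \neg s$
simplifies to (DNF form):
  $\text{True}$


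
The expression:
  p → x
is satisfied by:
  {x: True, p: False}
  {p: False, x: False}
  {p: True, x: True}


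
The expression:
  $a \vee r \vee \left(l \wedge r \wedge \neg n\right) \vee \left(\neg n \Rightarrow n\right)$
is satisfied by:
  {r: True, n: True, a: True}
  {r: True, n: True, a: False}
  {r: True, a: True, n: False}
  {r: True, a: False, n: False}
  {n: True, a: True, r: False}
  {n: True, a: False, r: False}
  {a: True, n: False, r: False}


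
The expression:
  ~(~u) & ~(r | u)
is never true.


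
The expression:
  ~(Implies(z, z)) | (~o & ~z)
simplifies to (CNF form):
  ~o & ~z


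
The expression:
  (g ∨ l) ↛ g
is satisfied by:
  {l: True, g: False}


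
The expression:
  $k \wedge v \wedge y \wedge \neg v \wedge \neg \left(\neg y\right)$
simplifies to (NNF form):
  $\text{False}$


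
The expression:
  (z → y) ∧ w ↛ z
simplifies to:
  w ∧ ¬z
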